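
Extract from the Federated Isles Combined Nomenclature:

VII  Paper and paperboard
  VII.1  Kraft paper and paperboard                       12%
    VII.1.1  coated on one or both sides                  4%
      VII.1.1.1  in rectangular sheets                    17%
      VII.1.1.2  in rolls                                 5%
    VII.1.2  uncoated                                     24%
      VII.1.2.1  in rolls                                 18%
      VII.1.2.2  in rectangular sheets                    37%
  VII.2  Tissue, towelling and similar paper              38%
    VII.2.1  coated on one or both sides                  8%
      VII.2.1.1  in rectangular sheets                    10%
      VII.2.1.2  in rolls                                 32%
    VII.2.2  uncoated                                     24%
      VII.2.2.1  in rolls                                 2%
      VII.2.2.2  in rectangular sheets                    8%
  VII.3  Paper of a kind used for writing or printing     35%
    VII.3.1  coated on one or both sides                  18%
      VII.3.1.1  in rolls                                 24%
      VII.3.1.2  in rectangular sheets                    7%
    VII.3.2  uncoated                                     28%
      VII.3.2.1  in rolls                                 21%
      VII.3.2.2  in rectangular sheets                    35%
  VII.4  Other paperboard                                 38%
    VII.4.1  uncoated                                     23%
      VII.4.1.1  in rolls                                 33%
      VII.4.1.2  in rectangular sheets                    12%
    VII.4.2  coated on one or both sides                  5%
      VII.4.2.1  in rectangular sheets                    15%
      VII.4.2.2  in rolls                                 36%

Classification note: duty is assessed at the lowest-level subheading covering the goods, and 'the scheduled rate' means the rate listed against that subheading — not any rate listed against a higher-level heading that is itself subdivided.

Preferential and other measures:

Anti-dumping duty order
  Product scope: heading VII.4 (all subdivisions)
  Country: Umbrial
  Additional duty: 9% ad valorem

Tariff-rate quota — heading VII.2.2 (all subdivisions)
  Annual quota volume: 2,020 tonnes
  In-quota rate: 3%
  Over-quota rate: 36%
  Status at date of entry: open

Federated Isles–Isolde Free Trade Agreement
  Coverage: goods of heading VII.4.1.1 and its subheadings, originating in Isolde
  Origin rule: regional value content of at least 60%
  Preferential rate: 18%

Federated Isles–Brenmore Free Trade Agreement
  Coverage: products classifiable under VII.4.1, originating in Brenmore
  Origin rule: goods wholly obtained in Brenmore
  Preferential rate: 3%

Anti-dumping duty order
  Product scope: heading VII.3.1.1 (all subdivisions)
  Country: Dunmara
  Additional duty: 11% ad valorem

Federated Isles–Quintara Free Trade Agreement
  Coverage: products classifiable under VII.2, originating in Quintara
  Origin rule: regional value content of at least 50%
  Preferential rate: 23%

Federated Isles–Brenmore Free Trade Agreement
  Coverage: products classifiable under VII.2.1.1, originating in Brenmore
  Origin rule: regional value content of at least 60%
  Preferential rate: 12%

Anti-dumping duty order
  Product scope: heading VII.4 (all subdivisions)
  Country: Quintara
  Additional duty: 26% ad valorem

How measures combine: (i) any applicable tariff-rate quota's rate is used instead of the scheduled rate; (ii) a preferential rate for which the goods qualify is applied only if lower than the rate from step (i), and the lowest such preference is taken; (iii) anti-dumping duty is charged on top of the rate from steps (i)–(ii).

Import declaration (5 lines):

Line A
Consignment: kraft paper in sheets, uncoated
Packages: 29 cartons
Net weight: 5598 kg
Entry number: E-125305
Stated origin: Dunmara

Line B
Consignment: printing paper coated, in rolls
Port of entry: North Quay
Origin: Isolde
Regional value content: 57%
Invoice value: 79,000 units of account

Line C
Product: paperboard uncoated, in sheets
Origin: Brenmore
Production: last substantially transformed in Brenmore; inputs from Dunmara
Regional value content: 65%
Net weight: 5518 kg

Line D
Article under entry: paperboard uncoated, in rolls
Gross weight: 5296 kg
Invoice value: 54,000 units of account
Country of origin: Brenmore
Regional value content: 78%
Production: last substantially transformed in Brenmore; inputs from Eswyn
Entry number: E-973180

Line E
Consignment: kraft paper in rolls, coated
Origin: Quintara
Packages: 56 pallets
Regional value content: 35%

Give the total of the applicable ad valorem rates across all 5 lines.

Line A: kraft paper → VII.1; uncoated → VII.1.2; in sheets → VII.1.2.2. Scheduled 37%. No special measure applies. → 37%.
Line B: printing paper → VII.3; coated → VII.3.1; in rolls → VII.3.1.1. Scheduled 24%. Isolde agreement on VII.4.1.1: VII.3.1.1 not covered. → 24%.
Line C: paperboard → VII.4; uncoated → VII.4.1; in sheets → VII.4.1.2. Scheduled 12%. Brenmore agreement on VII.4.1: not wholly obtained; Brenmore agreement on VII.2.1.1: VII.4.1.2 not covered. → 12%.
Line D: paperboard → VII.4; uncoated → VII.4.1; in rolls → VII.4.1.1. Scheduled 33%. Brenmore agreement on VII.4.1: not wholly obtained; Brenmore agreement on VII.2.1.1: VII.4.1.1 not covered. → 33%.
Line E: kraft paper → VII.1; coated → VII.1.1; in rolls → VII.1.1.2. Scheduled 5%. Quintara agreement on VII.2: VII.1.1.2 not covered. → 5%.
Sum: 37% + 24% + 12% + 33% + 5% = 111%.

111%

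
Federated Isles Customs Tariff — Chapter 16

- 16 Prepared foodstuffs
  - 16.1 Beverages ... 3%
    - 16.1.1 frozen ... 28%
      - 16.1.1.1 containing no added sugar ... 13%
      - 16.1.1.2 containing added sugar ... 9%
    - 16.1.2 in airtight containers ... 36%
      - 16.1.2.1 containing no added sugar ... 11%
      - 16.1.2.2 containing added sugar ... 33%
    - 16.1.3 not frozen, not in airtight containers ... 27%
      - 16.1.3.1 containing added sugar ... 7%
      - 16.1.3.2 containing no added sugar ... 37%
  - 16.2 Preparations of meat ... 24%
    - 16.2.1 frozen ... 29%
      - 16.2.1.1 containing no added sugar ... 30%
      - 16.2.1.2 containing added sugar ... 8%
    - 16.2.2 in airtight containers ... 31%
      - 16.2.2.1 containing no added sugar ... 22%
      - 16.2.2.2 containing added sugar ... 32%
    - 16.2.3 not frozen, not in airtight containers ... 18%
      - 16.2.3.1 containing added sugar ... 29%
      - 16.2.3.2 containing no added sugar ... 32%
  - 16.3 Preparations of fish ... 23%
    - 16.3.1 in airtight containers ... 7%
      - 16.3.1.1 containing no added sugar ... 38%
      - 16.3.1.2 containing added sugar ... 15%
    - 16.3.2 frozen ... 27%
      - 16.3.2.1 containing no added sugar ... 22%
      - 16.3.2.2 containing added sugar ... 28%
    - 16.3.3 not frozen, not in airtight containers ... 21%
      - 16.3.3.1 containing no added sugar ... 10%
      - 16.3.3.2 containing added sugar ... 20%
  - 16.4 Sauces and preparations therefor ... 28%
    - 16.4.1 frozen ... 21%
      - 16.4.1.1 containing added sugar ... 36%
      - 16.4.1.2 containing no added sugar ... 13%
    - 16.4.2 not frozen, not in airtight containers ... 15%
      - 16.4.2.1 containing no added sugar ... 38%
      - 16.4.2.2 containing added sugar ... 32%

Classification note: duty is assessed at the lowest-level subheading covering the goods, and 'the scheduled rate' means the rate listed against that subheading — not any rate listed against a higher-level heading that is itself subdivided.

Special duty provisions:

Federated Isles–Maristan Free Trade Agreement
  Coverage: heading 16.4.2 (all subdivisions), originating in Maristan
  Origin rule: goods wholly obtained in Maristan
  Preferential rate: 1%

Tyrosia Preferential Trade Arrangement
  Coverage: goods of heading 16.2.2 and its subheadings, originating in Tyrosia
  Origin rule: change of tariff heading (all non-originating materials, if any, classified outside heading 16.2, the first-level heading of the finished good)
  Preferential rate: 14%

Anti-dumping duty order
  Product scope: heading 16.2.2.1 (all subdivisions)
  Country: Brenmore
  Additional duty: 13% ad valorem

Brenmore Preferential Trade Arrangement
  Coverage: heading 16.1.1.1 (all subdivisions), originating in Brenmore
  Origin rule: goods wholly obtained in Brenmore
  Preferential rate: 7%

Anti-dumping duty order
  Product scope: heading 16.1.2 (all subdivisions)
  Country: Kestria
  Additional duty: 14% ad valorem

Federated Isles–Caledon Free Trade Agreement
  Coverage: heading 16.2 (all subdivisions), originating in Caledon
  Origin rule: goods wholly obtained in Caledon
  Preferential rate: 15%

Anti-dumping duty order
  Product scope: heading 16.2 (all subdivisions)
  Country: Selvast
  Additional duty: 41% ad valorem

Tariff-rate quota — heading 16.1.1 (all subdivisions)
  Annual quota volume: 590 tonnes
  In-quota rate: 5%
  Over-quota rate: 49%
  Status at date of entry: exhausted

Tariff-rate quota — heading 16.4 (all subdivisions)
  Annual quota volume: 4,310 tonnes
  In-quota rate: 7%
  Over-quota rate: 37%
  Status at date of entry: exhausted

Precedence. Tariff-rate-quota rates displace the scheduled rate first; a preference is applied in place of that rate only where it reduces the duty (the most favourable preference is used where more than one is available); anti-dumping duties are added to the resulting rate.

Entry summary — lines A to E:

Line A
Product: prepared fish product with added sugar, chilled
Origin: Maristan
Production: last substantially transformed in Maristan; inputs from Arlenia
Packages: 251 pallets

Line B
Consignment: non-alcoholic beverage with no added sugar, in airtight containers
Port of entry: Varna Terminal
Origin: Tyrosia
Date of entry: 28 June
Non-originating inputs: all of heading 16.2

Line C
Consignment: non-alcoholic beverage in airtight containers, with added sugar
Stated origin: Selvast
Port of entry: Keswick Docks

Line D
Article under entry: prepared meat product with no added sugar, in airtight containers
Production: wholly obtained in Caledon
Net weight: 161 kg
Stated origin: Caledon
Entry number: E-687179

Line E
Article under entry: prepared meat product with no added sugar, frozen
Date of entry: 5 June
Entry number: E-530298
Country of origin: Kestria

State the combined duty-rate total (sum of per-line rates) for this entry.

Line A: prepared fish product → 16.3; chilled → 16.3.3; with added sugar → 16.3.3.2. Scheduled 20%. Maristan agreement on 16.4.2: 16.3.3.2 not covered. → 20%.
Line B: non-alcoholic beverage → 16.1; in airtight containers → 16.1.2; with no added sugar → 16.1.2.1. Scheduled 11%. Tyrosia agreement on 16.2.2: 16.1.2.1 not covered. → 11%.
Line C: non-alcoholic beverage → 16.1; in airtight containers → 16.1.2; with added sugar → 16.1.2.2. Scheduled 33%. No special measure applies. → 33%.
Line D: prepared meat product → 16.2; in airtight containers → 16.2.2; with no added sugar → 16.2.2.1. Scheduled 22%. Caledon agreement on 16.2: wholly obtained → 15% available; preferential 15%. → 15%.
Line E: prepared meat product → 16.2; frozen → 16.2.1; with no added sugar → 16.2.1.1. Scheduled 30%. No special measure applies. → 30%.
Sum: 20% + 11% + 33% + 15% + 30% = 109%.

109%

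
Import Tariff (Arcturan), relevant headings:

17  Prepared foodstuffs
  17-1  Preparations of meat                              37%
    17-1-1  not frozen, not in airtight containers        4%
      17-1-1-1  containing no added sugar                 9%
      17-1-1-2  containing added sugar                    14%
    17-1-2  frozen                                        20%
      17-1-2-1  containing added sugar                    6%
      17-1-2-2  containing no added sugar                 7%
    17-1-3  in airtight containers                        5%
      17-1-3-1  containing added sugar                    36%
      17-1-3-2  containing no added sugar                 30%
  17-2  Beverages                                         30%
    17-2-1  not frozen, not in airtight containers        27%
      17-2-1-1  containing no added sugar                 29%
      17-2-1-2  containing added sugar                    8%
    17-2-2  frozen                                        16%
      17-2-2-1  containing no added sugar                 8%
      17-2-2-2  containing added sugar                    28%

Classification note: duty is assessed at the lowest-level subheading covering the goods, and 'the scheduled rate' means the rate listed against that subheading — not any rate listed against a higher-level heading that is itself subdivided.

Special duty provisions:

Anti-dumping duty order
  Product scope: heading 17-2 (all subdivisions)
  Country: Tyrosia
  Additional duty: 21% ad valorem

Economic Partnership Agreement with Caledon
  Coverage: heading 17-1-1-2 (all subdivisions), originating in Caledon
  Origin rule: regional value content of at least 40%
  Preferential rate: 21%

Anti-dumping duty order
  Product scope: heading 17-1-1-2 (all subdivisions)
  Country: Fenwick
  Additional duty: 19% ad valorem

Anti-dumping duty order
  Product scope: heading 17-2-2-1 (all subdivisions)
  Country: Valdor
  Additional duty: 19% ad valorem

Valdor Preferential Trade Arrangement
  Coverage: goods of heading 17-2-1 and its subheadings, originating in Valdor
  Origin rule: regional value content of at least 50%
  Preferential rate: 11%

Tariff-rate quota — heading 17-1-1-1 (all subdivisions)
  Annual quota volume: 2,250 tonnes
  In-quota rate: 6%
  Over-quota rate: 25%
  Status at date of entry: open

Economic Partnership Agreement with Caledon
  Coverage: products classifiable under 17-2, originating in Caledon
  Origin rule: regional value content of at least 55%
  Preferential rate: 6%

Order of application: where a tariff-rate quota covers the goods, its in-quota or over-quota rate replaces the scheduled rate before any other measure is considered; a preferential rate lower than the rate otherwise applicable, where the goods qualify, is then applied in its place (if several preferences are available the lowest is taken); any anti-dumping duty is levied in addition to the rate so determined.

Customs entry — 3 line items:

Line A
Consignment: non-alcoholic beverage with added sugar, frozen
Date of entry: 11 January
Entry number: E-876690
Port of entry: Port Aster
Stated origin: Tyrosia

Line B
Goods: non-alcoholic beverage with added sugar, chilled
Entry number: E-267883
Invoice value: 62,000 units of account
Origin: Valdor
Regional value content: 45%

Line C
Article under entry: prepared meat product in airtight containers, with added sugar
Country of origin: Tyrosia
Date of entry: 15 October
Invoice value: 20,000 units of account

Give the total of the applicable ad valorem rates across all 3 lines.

Line A: non-alcoholic beverage → 17-2; frozen → 17-2-2; with added sugar → 17-2-2-2. Scheduled 28%. anti-dumping (Tyrosia, 17-2): +21%; total 28% + 21% = 49%. → 49%.
Line B: non-alcoholic beverage → 17-2; chilled → 17-2-1; with added sugar → 17-2-1-2. Scheduled 8%. Valdor agreement on 17-2-1: RVC < 50%. → 8%.
Line C: prepared meat product → 17-1; in airtight containers → 17-1-3; with added sugar → 17-1-3-1. Scheduled 36%. No special measure applies. → 36%.
Sum: 49% + 8% + 36% = 93%.

93%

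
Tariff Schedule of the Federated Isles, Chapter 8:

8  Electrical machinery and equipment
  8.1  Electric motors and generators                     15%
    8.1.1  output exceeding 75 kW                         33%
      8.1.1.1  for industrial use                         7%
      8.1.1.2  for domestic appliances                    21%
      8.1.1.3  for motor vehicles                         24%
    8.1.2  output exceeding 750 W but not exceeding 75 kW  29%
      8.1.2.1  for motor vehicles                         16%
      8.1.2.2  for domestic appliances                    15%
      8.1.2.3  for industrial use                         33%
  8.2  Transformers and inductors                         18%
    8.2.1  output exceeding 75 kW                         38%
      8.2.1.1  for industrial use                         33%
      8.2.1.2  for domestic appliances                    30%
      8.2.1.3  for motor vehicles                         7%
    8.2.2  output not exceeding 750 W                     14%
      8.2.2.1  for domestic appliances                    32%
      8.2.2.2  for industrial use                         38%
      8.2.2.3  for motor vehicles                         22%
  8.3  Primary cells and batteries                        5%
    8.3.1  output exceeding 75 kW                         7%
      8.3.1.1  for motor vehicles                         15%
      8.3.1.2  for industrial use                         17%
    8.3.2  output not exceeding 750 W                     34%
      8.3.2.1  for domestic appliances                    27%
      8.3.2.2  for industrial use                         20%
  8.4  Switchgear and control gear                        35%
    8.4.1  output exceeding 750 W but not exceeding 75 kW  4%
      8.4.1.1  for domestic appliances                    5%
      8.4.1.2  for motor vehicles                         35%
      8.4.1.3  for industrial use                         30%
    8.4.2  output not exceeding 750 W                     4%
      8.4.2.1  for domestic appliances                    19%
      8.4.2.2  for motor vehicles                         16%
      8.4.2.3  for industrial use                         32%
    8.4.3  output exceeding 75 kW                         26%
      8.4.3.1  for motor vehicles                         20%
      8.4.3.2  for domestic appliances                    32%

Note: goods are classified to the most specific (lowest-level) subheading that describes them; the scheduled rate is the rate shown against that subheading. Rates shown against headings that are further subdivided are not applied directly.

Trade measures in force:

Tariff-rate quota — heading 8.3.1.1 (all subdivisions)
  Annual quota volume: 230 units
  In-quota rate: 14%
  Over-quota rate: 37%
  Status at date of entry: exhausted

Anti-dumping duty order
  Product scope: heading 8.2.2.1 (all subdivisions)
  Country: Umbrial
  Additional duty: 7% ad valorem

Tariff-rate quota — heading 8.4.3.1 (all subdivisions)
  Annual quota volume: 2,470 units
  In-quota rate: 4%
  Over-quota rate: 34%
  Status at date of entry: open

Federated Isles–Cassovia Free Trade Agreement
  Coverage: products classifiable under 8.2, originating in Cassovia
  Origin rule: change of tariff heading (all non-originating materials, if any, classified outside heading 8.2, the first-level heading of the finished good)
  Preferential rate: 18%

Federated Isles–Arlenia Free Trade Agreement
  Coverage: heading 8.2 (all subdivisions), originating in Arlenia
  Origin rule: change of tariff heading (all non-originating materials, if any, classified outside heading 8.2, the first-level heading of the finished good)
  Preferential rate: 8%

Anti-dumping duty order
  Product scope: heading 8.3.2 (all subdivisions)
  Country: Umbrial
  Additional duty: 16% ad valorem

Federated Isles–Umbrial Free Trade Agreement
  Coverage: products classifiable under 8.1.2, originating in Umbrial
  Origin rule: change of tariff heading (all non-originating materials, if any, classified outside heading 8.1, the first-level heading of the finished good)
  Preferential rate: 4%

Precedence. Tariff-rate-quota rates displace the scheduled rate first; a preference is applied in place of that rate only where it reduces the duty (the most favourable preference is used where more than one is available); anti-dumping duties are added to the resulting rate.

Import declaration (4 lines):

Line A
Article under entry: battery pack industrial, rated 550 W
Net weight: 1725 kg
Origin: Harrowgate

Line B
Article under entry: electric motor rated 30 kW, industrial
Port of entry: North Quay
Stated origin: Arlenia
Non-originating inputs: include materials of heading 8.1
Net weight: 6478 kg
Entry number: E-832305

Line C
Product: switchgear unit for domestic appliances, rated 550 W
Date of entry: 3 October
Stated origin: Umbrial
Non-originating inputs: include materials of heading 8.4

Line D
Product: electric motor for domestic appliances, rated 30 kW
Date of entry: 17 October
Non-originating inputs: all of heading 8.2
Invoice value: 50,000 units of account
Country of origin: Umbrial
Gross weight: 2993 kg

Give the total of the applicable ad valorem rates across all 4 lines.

Line A: battery pack → 8.3; rated 550 W → 8.3.2; industrial → 8.3.2.2. Scheduled 20%. No special measure applies. → 20%.
Line B: electric motor → 8.1; rated 30 kW → 8.1.2; industrial → 8.1.2.3. Scheduled 33%. Arlenia agreement on 8.2: 8.1.2.3 not covered. → 33%.
Line C: switchgear unit → 8.4; rated 550 W → 8.4.2; for domestic appliances → 8.4.2.1. Scheduled 19%. Umbrial agreement on 8.1.2: 8.4.2.1 not covered. → 19%.
Line D: electric motor → 8.1; rated 30 kW → 8.1.2; for domestic appliances → 8.1.2.2. Scheduled 15%. Umbrial agreement on 8.1.2: CTH met → 4% available; preferential 4%. → 4%.
Sum: 20% + 33% + 19% + 4% = 76%.

76%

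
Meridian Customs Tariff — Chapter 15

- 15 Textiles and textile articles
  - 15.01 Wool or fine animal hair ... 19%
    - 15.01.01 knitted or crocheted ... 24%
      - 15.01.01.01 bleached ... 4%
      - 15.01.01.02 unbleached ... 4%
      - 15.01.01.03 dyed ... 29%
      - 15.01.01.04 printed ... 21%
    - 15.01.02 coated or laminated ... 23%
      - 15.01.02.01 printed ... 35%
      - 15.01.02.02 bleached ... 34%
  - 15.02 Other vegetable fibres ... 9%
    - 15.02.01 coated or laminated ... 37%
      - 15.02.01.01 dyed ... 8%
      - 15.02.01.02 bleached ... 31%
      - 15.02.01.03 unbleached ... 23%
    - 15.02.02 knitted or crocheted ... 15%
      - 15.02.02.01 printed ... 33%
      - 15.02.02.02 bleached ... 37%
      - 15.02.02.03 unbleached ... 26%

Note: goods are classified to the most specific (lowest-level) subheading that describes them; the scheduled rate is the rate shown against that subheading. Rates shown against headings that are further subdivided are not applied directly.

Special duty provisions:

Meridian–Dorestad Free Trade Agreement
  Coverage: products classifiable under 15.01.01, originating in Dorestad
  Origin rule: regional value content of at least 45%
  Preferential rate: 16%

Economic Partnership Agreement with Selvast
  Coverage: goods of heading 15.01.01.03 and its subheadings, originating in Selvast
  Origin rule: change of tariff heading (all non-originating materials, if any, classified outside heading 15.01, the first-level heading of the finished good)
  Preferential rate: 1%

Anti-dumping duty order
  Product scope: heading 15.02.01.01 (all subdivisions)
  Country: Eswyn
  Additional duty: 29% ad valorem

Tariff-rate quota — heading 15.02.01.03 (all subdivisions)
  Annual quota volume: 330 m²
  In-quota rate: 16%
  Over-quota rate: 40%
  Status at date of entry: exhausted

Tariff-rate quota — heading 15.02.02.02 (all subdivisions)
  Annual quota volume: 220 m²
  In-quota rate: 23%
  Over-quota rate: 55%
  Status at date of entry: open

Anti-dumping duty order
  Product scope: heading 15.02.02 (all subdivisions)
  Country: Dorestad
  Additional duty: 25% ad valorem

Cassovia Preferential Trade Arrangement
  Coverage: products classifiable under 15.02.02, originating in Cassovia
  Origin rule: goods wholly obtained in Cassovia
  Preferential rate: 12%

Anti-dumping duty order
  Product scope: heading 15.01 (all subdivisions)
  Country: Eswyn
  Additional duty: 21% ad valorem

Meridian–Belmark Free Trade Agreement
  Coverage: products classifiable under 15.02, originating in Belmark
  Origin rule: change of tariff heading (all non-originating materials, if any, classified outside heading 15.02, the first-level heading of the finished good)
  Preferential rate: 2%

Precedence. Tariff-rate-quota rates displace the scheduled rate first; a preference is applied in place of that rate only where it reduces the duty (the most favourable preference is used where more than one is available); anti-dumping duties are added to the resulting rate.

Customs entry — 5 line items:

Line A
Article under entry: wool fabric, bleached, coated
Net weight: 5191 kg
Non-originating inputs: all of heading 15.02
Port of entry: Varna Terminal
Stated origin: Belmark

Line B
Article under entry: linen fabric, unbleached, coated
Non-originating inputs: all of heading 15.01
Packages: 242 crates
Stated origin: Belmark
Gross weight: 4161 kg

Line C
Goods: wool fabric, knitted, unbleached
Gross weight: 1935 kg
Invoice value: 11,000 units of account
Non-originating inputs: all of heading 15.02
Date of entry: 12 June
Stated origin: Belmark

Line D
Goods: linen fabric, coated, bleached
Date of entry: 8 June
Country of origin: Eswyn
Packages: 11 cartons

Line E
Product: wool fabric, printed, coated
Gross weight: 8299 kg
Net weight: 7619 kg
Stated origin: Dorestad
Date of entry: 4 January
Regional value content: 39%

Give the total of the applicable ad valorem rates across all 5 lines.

Line A: wool → 15.01; coated → 15.01.02; bleached → 15.01.02.02. Scheduled 34%. Belmark agreement on 15.02: 15.01.02.02 not covered. → 34%.
Line B: linen → 15.02; coated → 15.02.01; unbleached → 15.02.01.03. Scheduled 23%. quota on 15.02.01.03 exhausted → over-quota 40%; Belmark agreement on 15.02: CTH met → 2% available; preferential 2%. → 2%.
Line C: wool → 15.01; knitted → 15.01.01; unbleached → 15.01.01.02. Scheduled 4%. Belmark agreement on 15.02: 15.01.01.02 not covered. → 4%.
Line D: linen → 15.02; coated → 15.02.01; bleached → 15.02.01.02. Scheduled 31%. No special measure applies. → 31%.
Line E: wool → 15.01; coated → 15.01.02; printed → 15.01.02.01. Scheduled 35%. Dorestad agreement on 15.01.01: 15.01.02.01 not covered. → 35%.
Sum: 34% + 2% + 4% + 31% + 35% = 106%.

106%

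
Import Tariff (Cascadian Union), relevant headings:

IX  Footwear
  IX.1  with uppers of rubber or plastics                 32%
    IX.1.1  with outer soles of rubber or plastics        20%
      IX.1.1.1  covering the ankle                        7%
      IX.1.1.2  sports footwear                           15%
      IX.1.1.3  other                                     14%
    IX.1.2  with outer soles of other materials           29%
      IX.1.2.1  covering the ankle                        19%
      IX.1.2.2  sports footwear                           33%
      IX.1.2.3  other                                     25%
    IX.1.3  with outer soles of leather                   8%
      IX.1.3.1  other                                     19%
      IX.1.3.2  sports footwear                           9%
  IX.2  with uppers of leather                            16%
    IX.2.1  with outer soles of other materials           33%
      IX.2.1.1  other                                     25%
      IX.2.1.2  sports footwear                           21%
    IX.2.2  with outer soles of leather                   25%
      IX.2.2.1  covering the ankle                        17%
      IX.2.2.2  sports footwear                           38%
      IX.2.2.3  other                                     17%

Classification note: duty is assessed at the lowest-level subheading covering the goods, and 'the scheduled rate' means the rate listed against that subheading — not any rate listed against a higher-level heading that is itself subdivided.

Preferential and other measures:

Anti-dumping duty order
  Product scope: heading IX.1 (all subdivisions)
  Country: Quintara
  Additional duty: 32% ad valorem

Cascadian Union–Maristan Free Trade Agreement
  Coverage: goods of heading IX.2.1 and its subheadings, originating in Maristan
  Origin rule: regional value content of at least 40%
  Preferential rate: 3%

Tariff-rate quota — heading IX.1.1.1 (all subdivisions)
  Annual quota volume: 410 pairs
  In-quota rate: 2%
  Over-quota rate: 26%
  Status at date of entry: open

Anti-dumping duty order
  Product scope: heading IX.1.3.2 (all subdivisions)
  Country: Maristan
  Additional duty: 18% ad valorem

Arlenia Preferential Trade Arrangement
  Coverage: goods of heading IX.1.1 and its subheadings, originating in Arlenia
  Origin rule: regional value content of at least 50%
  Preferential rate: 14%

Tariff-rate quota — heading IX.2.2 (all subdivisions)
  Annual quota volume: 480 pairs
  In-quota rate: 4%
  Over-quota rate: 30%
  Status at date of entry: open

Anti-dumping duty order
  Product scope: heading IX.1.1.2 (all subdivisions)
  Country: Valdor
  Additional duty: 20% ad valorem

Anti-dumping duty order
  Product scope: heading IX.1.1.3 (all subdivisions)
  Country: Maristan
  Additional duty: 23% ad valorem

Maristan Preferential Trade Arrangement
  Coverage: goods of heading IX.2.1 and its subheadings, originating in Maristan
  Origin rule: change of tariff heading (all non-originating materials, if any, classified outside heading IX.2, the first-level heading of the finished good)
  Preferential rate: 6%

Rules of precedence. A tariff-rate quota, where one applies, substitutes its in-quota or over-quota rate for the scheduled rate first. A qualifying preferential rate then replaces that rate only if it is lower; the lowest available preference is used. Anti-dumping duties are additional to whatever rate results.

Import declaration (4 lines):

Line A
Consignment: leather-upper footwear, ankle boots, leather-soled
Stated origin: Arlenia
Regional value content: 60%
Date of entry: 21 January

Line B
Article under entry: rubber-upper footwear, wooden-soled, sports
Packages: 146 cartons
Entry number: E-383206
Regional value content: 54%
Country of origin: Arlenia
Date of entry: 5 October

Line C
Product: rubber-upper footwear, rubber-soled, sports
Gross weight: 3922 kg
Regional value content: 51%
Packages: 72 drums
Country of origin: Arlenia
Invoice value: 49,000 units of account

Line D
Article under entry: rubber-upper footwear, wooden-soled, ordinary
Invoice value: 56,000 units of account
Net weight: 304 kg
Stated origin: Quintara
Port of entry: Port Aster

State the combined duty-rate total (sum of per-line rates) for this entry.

108%

Line A: leather-upper → IX.2; leather-soled → IX.2.2; ankle boots → IX.2.2.1. Scheduled 17%. quota on IX.2.2 open → in-quota 4%; Arlenia agreement on IX.1.1: IX.2.2.1 not covered. → 4%.
Line B: rubber-upper → IX.1; wooden-soled → IX.1.2; sports → IX.1.2.2. Scheduled 33%. Arlenia agreement on IX.1.1: IX.1.2.2 not covered. → 33%.
Line C: rubber-upper → IX.1; rubber-soled → IX.1.1; sports → IX.1.1.2. Scheduled 15%. Arlenia agreement on IX.1.1: RVC ≥ 50% → 14% available; preferential 14%. → 14%.
Line D: rubber-upper → IX.1; wooden-soled → IX.1.2; ordinary → IX.1.2.3. Scheduled 25%. anti-dumping (Quintara, IX.1): +32%; total 25% + 32% = 57%. → 57%.
Sum: 4% + 33% + 14% + 57% = 108%.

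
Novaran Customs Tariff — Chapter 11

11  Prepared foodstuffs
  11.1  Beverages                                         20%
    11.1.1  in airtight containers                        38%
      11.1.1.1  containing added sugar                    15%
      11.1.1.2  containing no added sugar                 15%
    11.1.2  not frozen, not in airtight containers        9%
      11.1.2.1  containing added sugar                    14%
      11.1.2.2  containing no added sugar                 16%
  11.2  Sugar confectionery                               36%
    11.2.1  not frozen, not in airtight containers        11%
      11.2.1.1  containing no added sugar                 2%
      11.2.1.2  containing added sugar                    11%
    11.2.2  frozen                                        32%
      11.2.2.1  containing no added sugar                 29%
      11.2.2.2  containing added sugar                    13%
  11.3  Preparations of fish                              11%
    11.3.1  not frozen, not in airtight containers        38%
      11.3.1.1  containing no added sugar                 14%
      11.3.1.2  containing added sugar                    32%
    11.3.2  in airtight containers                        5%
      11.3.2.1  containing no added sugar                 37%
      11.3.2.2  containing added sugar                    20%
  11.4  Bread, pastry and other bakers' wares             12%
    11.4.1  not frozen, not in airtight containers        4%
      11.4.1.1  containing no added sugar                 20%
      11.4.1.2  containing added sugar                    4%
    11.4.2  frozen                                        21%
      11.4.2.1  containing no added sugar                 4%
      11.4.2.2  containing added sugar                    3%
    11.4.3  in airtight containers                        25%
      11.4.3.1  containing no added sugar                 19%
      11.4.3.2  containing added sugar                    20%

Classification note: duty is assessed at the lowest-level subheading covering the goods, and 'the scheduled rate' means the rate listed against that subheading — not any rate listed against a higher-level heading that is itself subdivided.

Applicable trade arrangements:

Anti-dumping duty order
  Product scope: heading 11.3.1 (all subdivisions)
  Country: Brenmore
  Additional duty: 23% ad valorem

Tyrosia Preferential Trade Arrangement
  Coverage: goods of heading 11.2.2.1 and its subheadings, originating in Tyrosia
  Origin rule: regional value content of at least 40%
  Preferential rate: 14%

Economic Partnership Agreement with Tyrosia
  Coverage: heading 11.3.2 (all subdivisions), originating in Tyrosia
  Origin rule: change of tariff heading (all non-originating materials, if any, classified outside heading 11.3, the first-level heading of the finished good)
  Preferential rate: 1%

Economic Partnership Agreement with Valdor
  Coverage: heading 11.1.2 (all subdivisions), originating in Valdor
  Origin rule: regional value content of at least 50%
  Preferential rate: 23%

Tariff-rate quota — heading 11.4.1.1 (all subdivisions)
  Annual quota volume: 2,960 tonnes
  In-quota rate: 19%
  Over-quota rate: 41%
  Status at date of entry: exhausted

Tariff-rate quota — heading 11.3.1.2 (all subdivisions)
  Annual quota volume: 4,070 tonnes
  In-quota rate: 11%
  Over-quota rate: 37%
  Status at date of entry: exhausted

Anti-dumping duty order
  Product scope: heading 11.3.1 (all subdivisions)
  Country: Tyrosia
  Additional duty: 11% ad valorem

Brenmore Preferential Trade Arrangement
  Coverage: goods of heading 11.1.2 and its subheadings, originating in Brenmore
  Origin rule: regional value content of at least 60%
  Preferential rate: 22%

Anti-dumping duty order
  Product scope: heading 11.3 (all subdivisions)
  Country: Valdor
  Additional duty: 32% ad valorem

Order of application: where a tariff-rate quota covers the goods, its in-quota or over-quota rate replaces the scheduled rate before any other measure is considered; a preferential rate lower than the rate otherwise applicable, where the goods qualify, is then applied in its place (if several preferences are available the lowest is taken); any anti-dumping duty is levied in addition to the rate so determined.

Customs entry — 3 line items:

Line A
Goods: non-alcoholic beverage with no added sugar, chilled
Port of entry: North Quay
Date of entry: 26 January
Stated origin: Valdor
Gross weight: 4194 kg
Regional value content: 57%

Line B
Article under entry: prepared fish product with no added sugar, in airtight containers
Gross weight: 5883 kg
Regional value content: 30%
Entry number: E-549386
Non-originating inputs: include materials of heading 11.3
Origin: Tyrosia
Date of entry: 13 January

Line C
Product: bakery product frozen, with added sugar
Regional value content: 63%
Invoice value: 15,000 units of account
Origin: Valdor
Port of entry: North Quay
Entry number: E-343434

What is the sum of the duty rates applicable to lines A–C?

Line A: non-alcoholic beverage → 11.1; chilled → 11.1.2; with no added sugar → 11.1.2.2. Scheduled 16%. Valdor agreement on 11.1.2: RVC ≥ 50% → 23% available; preference 23% not lower than 16% → no reduction. → 16%.
Line B: prepared fish product → 11.3; in airtight containers → 11.3.2; with no added sugar → 11.3.2.1. Scheduled 37%. Tyrosia agreement on 11.2.2.1: 11.3.2.1 not covered; Tyrosia agreement on 11.3.2: CTH not met. → 37%.
Line C: bakery product → 11.4; frozen → 11.4.2; with added sugar → 11.4.2.2. Scheduled 3%. Valdor agreement on 11.1.2: 11.4.2.2 not covered. → 3%.
Sum: 16% + 37% + 3% = 56%.

56%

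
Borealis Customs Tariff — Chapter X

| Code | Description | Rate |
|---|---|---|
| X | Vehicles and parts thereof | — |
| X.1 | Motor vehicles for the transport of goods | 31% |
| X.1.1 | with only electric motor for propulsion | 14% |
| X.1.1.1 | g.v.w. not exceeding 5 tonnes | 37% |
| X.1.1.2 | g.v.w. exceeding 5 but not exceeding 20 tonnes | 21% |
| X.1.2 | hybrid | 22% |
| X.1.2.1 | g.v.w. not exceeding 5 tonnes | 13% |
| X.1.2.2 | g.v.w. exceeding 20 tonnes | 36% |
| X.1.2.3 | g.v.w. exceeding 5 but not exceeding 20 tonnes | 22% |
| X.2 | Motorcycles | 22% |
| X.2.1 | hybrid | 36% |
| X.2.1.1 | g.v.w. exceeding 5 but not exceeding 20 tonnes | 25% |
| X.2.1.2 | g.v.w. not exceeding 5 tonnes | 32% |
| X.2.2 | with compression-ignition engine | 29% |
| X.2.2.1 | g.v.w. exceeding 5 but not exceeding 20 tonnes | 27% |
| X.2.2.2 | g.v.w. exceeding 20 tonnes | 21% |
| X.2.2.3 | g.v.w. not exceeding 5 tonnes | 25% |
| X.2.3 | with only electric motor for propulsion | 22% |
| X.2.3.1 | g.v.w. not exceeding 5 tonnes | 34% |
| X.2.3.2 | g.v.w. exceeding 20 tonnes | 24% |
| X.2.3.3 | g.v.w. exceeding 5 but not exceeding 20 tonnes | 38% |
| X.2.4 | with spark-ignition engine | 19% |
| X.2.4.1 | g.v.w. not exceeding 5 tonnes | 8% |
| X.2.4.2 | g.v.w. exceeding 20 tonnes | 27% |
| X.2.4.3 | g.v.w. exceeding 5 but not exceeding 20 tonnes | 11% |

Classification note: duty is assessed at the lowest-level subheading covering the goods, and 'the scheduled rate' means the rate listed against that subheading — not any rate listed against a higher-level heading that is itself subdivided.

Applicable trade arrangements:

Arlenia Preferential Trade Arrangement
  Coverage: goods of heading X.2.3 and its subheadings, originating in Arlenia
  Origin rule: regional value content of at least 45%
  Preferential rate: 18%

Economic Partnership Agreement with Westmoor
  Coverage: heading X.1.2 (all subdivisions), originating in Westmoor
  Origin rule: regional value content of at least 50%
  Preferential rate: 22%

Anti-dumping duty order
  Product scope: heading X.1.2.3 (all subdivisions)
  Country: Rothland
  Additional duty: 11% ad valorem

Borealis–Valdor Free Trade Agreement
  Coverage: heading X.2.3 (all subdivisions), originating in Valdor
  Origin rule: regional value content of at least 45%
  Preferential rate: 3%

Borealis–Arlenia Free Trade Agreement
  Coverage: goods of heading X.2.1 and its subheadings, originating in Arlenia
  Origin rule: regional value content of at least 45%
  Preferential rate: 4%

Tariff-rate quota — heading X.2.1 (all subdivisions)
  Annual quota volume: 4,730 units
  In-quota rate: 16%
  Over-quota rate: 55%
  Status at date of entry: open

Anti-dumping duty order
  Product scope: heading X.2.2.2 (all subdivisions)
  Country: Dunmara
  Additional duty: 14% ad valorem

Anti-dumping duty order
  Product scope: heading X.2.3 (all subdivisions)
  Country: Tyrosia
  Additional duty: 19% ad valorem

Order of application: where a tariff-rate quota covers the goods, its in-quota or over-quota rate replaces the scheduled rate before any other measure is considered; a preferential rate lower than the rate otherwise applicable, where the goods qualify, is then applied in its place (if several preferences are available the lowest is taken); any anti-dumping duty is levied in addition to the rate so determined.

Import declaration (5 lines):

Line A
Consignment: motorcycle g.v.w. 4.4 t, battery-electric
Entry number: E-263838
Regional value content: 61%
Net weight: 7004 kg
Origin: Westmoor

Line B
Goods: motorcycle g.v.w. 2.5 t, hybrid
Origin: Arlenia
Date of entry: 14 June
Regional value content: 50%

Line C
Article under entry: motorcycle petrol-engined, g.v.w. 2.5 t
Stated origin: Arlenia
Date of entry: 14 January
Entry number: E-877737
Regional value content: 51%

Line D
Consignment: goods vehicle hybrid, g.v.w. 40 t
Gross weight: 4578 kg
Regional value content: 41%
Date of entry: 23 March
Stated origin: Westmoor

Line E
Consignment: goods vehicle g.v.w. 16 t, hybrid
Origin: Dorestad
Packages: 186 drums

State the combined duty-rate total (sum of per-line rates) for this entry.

Line A: motorcycle → X.2; battery-electric → X.2.3; g.v.w. 4.4 t → X.2.3.1. Scheduled 34%. Westmoor agreement on X.1.2: X.2.3.1 not covered. → 34%.
Line B: motorcycle → X.2; hybrid → X.2.1; g.v.w. 2.5 t → X.2.1.2. Scheduled 32%. quota on X.2.1 open → in-quota 16%; Arlenia agreement on X.2.3: X.2.1.2 not covered; Arlenia agreement on X.2.1: RVC ≥ 45% → 4% available; preferential 4%. → 4%.
Line C: motorcycle → X.2; petrol-engined → X.2.4; g.v.w. 2.5 t → X.2.4.1. Scheduled 8%. Arlenia agreement on X.2.3: X.2.4.1 not covered; Arlenia agreement on X.2.1: X.2.4.1 not covered. → 8%.
Line D: goods vehicle → X.1; hybrid → X.1.2; g.v.w. 40 t → X.1.2.2. Scheduled 36%. Westmoor agreement on X.1.2: RVC < 50%. → 36%.
Line E: goods vehicle → X.1; hybrid → X.1.2; g.v.w. 16 t → X.1.2.3. Scheduled 22%. No special measure applies. → 22%.
Sum: 34% + 4% + 8% + 36% + 22% = 104%.

104%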